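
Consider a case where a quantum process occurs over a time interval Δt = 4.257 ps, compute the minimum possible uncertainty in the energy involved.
77.309 μeV

Using the energy-time uncertainty principle:
ΔEΔt ≥ ℏ/2

The minimum uncertainty in energy is:
ΔE_min = ℏ/(2Δt)
ΔE_min = (1.055e-34 J·s) / (2 × 4.257e-12 s)
ΔE_min = 1.239e-23 J = 77.309 μeV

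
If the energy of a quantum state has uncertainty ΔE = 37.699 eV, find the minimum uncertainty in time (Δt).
8.730 as

Using the energy-time uncertainty principle:
ΔEΔt ≥ ℏ/2

The minimum uncertainty in time is:
Δt_min = ℏ/(2ΔE)
Δt_min = (1.055e-34 J·s) / (2 × 6.040e-18 J)
Δt_min = 8.730e-18 s = 8.730 as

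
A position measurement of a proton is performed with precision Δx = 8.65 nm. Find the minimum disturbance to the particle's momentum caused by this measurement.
6.096 × 10^-27 kg·m/s

The uncertainty principle implies that measuring position disturbs momentum:
ΔxΔp ≥ ℏ/2

When we measure position with precision Δx, we necessarily introduce a momentum uncertainty:
Δp ≥ ℏ/(2Δx)
Δp_min = (1.055e-34 J·s) / (2 × 8.650e-09 m)
Δp_min = 6.096e-27 kg·m/s

The more precisely we measure position, the greater the momentum disturbance.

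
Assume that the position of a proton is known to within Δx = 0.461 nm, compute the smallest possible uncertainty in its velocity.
68.383 m/s

Using the Heisenberg uncertainty principle and Δp = mΔv:
ΔxΔp ≥ ℏ/2
Δx(mΔv) ≥ ℏ/2

The minimum uncertainty in velocity is:
Δv_min = ℏ/(2mΔx)
Δv_min = (1.055e-34 J·s) / (2 × 1.673e-27 kg × 4.610e-10 m)
Δv_min = 6.838e+01 m/s = 68.383 m/s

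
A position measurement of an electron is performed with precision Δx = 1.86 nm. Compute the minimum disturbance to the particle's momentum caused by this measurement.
2.835 × 10^-26 kg·m/s

The uncertainty principle implies that measuring position disturbs momentum:
ΔxΔp ≥ ℏ/2

When we measure position with precision Δx, we necessarily introduce a momentum uncertainty:
Δp ≥ ℏ/(2Δx)
Δp_min = (1.055e-34 J·s) / (2 × 1.860e-09 m)
Δp_min = 2.835e-26 kg·m/s

The more precisely we measure position, the greater the momentum disturbance.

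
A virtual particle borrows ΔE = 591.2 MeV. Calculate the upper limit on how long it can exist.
5.567 × 10^-25 s

Using the energy-time uncertainty principle:
ΔEΔt ≥ ℏ/2

For a virtual particle borrowing energy ΔE, the maximum lifetime is:
Δt_max = ℏ/(2ΔE)

Converting energy:
ΔE = 591.2 MeV = 9.472e-11 J

Δt_max = (1.055e-34 J·s) / (2 × 9.472e-11 J)
Δt_max = 5.567e-25 s = 5.567 × 10^-25 s

Virtual particles with higher borrowed energy exist for shorter times.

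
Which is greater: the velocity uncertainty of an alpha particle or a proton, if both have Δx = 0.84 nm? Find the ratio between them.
The proton has the larger minimum velocity uncertainty, by a ratio of 4.0.

For both particles, Δp_min = ℏ/(2Δx) = 6.277e-26 kg·m/s (same for both).

The velocity uncertainty is Δv = Δp/m:
- alpha particle: Δv = 6.277e-26 / 6.645e-27 = 9.447e+00 m/s = 9.447 m/s
- proton: Δv = 6.277e-26 / 1.673e-27 = 3.753e+01 m/s = 37.529 m/s

Ratio: 3.753e+01 / 9.447e+00 = 4.0

The lighter particle has larger velocity uncertainty because Δv ∝ 1/m.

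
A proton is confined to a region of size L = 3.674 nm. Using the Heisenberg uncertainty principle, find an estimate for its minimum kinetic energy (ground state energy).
384.305 neV

Using the uncertainty principle to estimate ground state energy:

1. The position uncertainty is approximately the confinement size:
   Δx ≈ L = 3.674e-09 m

2. From ΔxΔp ≥ ℏ/2, the minimum momentum uncertainty is:
   Δp ≈ ℏ/(2L) = 1.435e-26 kg·m/s

3. The kinetic energy is approximately:
   KE ≈ (Δp)²/(2m) = (1.435e-26)²/(2 × 1.673e-27 kg)
   KE ≈ 6.157e-26 J = 384.305 neV

This is an order-of-magnitude estimate of the ground state energy.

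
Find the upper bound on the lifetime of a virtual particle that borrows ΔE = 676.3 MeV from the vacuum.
4.866 × 10^-25 s

Using the energy-time uncertainty principle:
ΔEΔt ≥ ℏ/2

For a virtual particle borrowing energy ΔE, the maximum lifetime is:
Δt_max = ℏ/(2ΔE)

Converting energy:
ΔE = 676.3 MeV = 1.084e-10 J

Δt_max = (1.055e-34 J·s) / (2 × 1.084e-10 J)
Δt_max = 4.866e-25 s = 4.866 × 10^-25 s

Virtual particles with higher borrowed energy exist for shorter times.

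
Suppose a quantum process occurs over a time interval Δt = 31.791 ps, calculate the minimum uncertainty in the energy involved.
10.352 μeV

Using the energy-time uncertainty principle:
ΔEΔt ≥ ℏ/2

The minimum uncertainty in energy is:
ΔE_min = ℏ/(2Δt)
ΔE_min = (1.055e-34 J·s) / (2 × 3.179e-11 s)
ΔE_min = 1.659e-24 J = 10.352 μeV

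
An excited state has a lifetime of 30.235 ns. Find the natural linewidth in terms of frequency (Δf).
2.632 MHz

Using the energy-time uncertainty principle and E = hf:
ΔEΔt ≥ ℏ/2
hΔf·Δt ≥ ℏ/2

The minimum frequency uncertainty is:
Δf = ℏ/(2hτ) = 1/(4πτ)
Δf = 1/(4π × 3.023e-08 s)
Δf = 2.632e+06 Hz = 2.632 MHz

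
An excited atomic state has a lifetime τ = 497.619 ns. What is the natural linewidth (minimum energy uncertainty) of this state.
661.361 peV

Using the energy-time uncertainty principle:
ΔEΔt ≥ ℏ/2

The lifetime τ represents the time uncertainty Δt.
The natural linewidth (minimum energy uncertainty) is:

ΔE = ℏ/(2τ)
ΔE = (1.055e-34 J·s) / (2 × 4.976e-07 s)
ΔE = 1.060e-28 J = 661.361 peV

This natural linewidth limits the precision of spectroscopic measurements.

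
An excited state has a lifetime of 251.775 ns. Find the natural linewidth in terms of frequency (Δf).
316.066 kHz

Using the energy-time uncertainty principle and E = hf:
ΔEΔt ≥ ℏ/2
hΔf·Δt ≥ ℏ/2

The minimum frequency uncertainty is:
Δf = ℏ/(2hτ) = 1/(4πτ)
Δf = 1/(4π × 2.518e-07 s)
Δf = 3.161e+05 Hz = 316.066 kHz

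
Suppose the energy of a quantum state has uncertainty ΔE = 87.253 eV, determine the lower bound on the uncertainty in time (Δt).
3.772 as

Using the energy-time uncertainty principle:
ΔEΔt ≥ ℏ/2

The minimum uncertainty in time is:
Δt_min = ℏ/(2ΔE)
Δt_min = (1.055e-34 J·s) / (2 × 1.398e-17 J)
Δt_min = 3.772e-18 s = 3.772 as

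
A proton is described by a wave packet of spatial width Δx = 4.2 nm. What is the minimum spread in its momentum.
1.255 × 10^-26 kg·m/s

For a wave packet, the spatial width Δx and momentum spread Δp are related by the uncertainty principle:
ΔxΔp ≥ ℏ/2

The minimum momentum spread is:
Δp_min = ℏ/(2Δx)
Δp_min = (1.055e-34 J·s) / (2 × 4.200e-09 m)
Δp_min = 1.255e-26 kg·m/s

A wave packet cannot have both a well-defined position and well-defined momentum.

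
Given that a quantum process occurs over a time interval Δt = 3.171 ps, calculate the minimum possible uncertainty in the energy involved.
103.786 μeV

Using the energy-time uncertainty principle:
ΔEΔt ≥ ℏ/2

The minimum uncertainty in energy is:
ΔE_min = ℏ/(2Δt)
ΔE_min = (1.055e-34 J·s) / (2 × 3.171e-12 s)
ΔE_min = 1.663e-23 J = 103.786 μeV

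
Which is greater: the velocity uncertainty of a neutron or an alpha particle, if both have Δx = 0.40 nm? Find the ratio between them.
The neutron has the larger minimum velocity uncertainty, by a ratio of 4.0.

For both particles, Δp_min = ℏ/(2Δx) = 1.318e-25 kg·m/s (same for both).

The velocity uncertainty is Δv = Δp/m:
- neutron: Δv = 1.318e-25 / 1.675e-27 = 7.870e+01 m/s = 78.703 m/s
- alpha particle: Δv = 1.318e-25 / 6.645e-27 = 1.984e+01 m/s = 19.839 m/s

Ratio: 7.870e+01 / 1.984e+01 = 4.0

The lighter particle has larger velocity uncertainty because Δv ∝ 1/m.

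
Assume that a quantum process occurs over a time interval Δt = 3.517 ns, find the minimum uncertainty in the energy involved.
93.576 neV

Using the energy-time uncertainty principle:
ΔEΔt ≥ ℏ/2

The minimum uncertainty in energy is:
ΔE_min = ℏ/(2Δt)
ΔE_min = (1.055e-34 J·s) / (2 × 3.517e-09 s)
ΔE_min = 1.499e-26 J = 93.576 neV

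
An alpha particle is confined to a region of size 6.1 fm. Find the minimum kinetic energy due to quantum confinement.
35.093 keV

Using the uncertainty principle:

1. Position uncertainty: Δx ≈ 6.100e-15 m
2. Minimum momentum uncertainty: Δp = ℏ/(2Δx) = 8.644e-21 kg·m/s
3. Minimum kinetic energy:
   KE = (Δp)²/(2m) = (8.644e-21)²/(2 × 6.645e-27 kg)
   KE = 5.623e-15 J = 35.093 keV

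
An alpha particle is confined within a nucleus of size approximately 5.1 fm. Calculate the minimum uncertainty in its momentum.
1.034 × 10^-20 kg·m/s

Using the Heisenberg uncertainty principle:
ΔxΔp ≥ ℏ/2

With Δx ≈ L = 5.100e-15 m (the confinement size):
Δp_min = ℏ/(2Δx)
Δp_min = (1.055e-34 J·s) / (2 × 5.100e-15 m)
Δp_min = 1.034e-20 kg·m/s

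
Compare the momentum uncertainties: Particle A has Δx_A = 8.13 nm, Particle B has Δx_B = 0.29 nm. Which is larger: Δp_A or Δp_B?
Particle B has the larger minimum momentum uncertainty, by a factor of 28.03.

For each particle, the minimum momentum uncertainty is Δp_min = ℏ/(2Δx):

Particle A: Δp_A = ℏ/(2×8.130e-09 m) = 6.486e-27 kg·m/s
Particle B: Δp_B = ℏ/(2×2.900e-10 m) = 1.818e-25 kg·m/s

Ratio: Δp_B/Δp_A = 28.03

Since Δp_min ∝ 1/Δx, the particle with smaller position uncertainty (B) has larger momentum uncertainty.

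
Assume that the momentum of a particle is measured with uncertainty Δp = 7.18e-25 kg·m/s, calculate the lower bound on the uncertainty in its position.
73.438 pm

Using the Heisenberg uncertainty principle:
ΔxΔp ≥ ℏ/2

The minimum uncertainty in position is:
Δx_min = ℏ/(2Δp)
Δx_min = (1.055e-34 J·s) / (2 × 7.180e-25 kg·m/s)
Δx_min = 7.344e-11 m = 73.438 pm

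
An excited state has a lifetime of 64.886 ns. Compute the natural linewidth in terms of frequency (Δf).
1.226 MHz

Using the energy-time uncertainty principle and E = hf:
ΔEΔt ≥ ℏ/2
hΔf·Δt ≥ ℏ/2

The minimum frequency uncertainty is:
Δf = ℏ/(2hτ) = 1/(4πτ)
Δf = 1/(4π × 6.489e-08 s)
Δf = 1.226e+06 Hz = 1.226 MHz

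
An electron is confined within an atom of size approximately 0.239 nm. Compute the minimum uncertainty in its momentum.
2.206 × 10^-25 kg·m/s

Using the Heisenberg uncertainty principle:
ΔxΔp ≥ ℏ/2

With Δx ≈ L = 2.390e-10 m (the confinement size):
Δp_min = ℏ/(2Δx)
Δp_min = (1.055e-34 J·s) / (2 × 2.390e-10 m)
Δp_min = 2.206e-25 kg·m/s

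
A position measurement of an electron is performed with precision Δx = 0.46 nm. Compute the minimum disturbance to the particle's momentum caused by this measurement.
1.146 × 10^-25 kg·m/s

The uncertainty principle implies that measuring position disturbs momentum:
ΔxΔp ≥ ℏ/2

When we measure position with precision Δx, we necessarily introduce a momentum uncertainty:
Δp ≥ ℏ/(2Δx)
Δp_min = (1.055e-34 J·s) / (2 × 4.600e-10 m)
Δp_min = 1.146e-25 kg·m/s

The more precisely we measure position, the greater the momentum disturbance.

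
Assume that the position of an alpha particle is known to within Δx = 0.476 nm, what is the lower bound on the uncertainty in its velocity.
16.671 m/s

Using the Heisenberg uncertainty principle and Δp = mΔv:
ΔxΔp ≥ ℏ/2
Δx(mΔv) ≥ ℏ/2

The minimum uncertainty in velocity is:
Δv_min = ℏ/(2mΔx)
Δv_min = (1.055e-34 J·s) / (2 × 6.645e-27 kg × 4.760e-10 m)
Δv_min = 1.667e+01 m/s = 16.671 m/s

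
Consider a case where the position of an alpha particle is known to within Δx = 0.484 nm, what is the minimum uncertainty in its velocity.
16.396 m/s

Using the Heisenberg uncertainty principle and Δp = mΔv:
ΔxΔp ≥ ℏ/2
Δx(mΔv) ≥ ℏ/2

The minimum uncertainty in velocity is:
Δv_min = ℏ/(2mΔx)
Δv_min = (1.055e-34 J·s) / (2 × 6.645e-27 kg × 4.840e-10 m)
Δv_min = 1.640e+01 m/s = 16.396 m/s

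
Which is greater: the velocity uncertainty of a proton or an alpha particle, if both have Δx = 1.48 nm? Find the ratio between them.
The proton has the larger minimum velocity uncertainty, by a ratio of 4.0.

For both particles, Δp_min = ℏ/(2Δx) = 3.563e-26 kg·m/s (same for both).

The velocity uncertainty is Δv = Δp/m:
- proton: Δv = 3.563e-26 / 1.673e-27 = 2.130e+01 m/s = 21.300 m/s
- alpha particle: Δv = 3.563e-26 / 6.645e-27 = 5.362e+00 m/s = 5.362 m/s

Ratio: 2.130e+01 / 5.362e+00 = 4.0

The lighter particle has larger velocity uncertainty because Δv ∝ 1/m.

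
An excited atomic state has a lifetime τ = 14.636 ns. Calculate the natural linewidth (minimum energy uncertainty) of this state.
22.486 neV

Using the energy-time uncertainty principle:
ΔEΔt ≥ ℏ/2

The lifetime τ represents the time uncertainty Δt.
The natural linewidth (minimum energy uncertainty) is:

ΔE = ℏ/(2τ)
ΔE = (1.055e-34 J·s) / (2 × 1.464e-08 s)
ΔE = 3.603e-27 J = 22.486 neV

This natural linewidth limits the precision of spectroscopic measurements.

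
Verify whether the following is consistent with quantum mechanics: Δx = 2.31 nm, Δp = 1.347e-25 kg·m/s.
Yes, it satisfies the uncertainty principle.

Calculate the product ΔxΔp:
ΔxΔp = (2.310e-09 m) × (1.347e-25 kg·m/s)
ΔxΔp = 3.112e-34 J·s

Compare to the minimum allowed value ℏ/2:
ℏ/2 = 5.273e-35 J·s

Since ΔxΔp = 3.112e-34 J·s ≥ 5.273e-35 J·s = ℏ/2,
the measurement satisfies the uncertainty principle.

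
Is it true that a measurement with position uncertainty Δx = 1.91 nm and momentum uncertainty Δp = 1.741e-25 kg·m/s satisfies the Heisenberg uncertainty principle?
Yes, it satisfies the uncertainty principle.

Calculate the product ΔxΔp:
ΔxΔp = (1.910e-09 m) × (1.741e-25 kg·m/s)
ΔxΔp = 3.325e-34 J·s

Compare to the minimum allowed value ℏ/2:
ℏ/2 = 5.273e-35 J·s

Since ΔxΔp = 3.325e-34 J·s ≥ 5.273e-35 J·s = ℏ/2,
the measurement satisfies the uncertainty principle.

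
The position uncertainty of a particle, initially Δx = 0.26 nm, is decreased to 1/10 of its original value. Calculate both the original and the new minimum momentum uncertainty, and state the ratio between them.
Original Δp_min = 2.028 × 10^-25 kg·m/s; new Δp'_min = 2.028 × 10^-24 kg·m/s; ratio Δp'_min/Δp_min = 10.

From the uncertainty principle ΔxΔp ≥ ℏ/2, the minimum momentum uncertainty is Δp_min = ℏ/(2Δx).

Original (Δx = 0.26 nm = 2.600e-10 m):
Δp_min = (1.055e-34 J·s)/(2 × 2.600e-10 m) = 2.028e-25 kg·m/s

When Δx → (1/10)Δx:
Δp'_min = ℏ/(2 × (1/10)Δx) = 10 × ℏ/(2Δx) = 10 × Δp_min
Δp'_min = 10 × 2.028e-25 kg·m/s = 2.028e-24 kg·m/s

Since Δp_min ∝ 1/Δx, when Δx is decreased to 1/10 of its original value, Δp_min increases to 10 times its original value.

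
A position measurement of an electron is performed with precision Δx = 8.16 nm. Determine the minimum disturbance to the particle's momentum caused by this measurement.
6.462 × 10^-27 kg·m/s

The uncertainty principle implies that measuring position disturbs momentum:
ΔxΔp ≥ ℏ/2

When we measure position with precision Δx, we necessarily introduce a momentum uncertainty:
Δp ≥ ℏ/(2Δx)
Δp_min = (1.055e-34 J·s) / (2 × 8.160e-09 m)
Δp_min = 6.462e-27 kg·m/s

The more precisely we measure position, the greater the momentum disturbance.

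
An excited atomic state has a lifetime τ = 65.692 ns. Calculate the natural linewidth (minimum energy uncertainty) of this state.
5.010 neV

Using the energy-time uncertainty principle:
ΔEΔt ≥ ℏ/2

The lifetime τ represents the time uncertainty Δt.
The natural linewidth (minimum energy uncertainty) is:

ΔE = ℏ/(2τ)
ΔE = (1.055e-34 J·s) / (2 × 6.569e-08 s)
ΔE = 8.027e-28 J = 5.010 neV

This natural linewidth limits the precision of spectroscopic measurements.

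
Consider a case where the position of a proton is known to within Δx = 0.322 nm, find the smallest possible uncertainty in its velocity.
97.902 m/s

Using the Heisenberg uncertainty principle and Δp = mΔv:
ΔxΔp ≥ ℏ/2
Δx(mΔv) ≥ ℏ/2

The minimum uncertainty in velocity is:
Δv_min = ℏ/(2mΔx)
Δv_min = (1.055e-34 J·s) / (2 × 1.673e-27 kg × 3.220e-10 m)
Δv_min = 9.790e+01 m/s = 97.902 m/s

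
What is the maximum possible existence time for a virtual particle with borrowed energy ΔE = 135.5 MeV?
2.429 ys

Using the energy-time uncertainty principle:
ΔEΔt ≥ ℏ/2

For a virtual particle borrowing energy ΔE, the maximum lifetime is:
Δt_max = ℏ/(2ΔE)

Converting energy:
ΔE = 135.5 MeV = 2.171e-11 J

Δt_max = (1.055e-34 J·s) / (2 × 2.171e-11 J)
Δt_max = 2.429e-24 s = 2.429 ys

Virtual particles with higher borrowed energy exist for shorter times.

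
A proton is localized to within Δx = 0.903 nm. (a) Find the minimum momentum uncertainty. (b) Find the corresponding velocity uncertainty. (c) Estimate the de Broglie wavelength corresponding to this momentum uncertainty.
(a) Δp_min = 5.839 × 10^-26 kg·m/s
(b) Δv_min = 34.911 m/s
(c) λ_dB = 11.347 nm

Step-by-step:

(a) From the uncertainty principle:
Δp_min = ℏ/(2Δx) = (1.055e-34 J·s)/(2 × 9.030e-10 m) = 5.839e-26 kg·m/s

(b) The velocity uncertainty:
Δv = Δp/m = (5.839e-26 kg·m/s)/(1.673e-27 kg) = 3.491e+01 m/s = 34.911 m/s

(c) The de Broglie wavelength for this momentum:
λ = h/p = (6.626e-34 J·s)/(5.839e-26 kg·m/s) = 1.135e-08 m = 11.347 nm

Note: The de Broglie wavelength is comparable to the localization size, as expected from wave-particle duality.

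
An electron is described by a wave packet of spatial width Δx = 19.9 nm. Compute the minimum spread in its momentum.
2.650 × 10^-27 kg·m/s

For a wave packet, the spatial width Δx and momentum spread Δp are related by the uncertainty principle:
ΔxΔp ≥ ℏ/2

The minimum momentum spread is:
Δp_min = ℏ/(2Δx)
Δp_min = (1.055e-34 J·s) / (2 × 1.990e-08 m)
Δp_min = 2.650e-27 kg·m/s

A wave packet cannot have both a well-defined position and well-defined momentum.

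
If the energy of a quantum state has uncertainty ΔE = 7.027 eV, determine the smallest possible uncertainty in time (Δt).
46.834 as

Using the energy-time uncertainty principle:
ΔEΔt ≥ ℏ/2

The minimum uncertainty in time is:
Δt_min = ℏ/(2ΔE)
Δt_min = (1.055e-34 J·s) / (2 × 1.126e-18 J)
Δt_min = 4.683e-17 s = 46.834 as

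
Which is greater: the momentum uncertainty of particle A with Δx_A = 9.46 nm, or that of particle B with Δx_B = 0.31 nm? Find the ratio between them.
Particle B has the larger minimum momentum uncertainty, by a factor of 30.52.

For each particle, the minimum momentum uncertainty is Δp_min = ℏ/(2Δx):

Particle A: Δp_A = ℏ/(2×9.460e-09 m) = 5.574e-27 kg·m/s
Particle B: Δp_B = ℏ/(2×3.100e-10 m) = 1.701e-25 kg·m/s

Ratio: Δp_B/Δp_A = 30.52

Since Δp_min ∝ 1/Δx, the particle with smaller position uncertainty (B) has larger momentum uncertainty.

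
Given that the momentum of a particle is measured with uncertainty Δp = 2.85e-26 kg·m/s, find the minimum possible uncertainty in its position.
1.850 nm

Using the Heisenberg uncertainty principle:
ΔxΔp ≥ ℏ/2

The minimum uncertainty in position is:
Δx_min = ℏ/(2Δp)
Δx_min = (1.055e-34 J·s) / (2 × 2.850e-26 kg·m/s)
Δx_min = 1.850e-09 m = 1.850 nm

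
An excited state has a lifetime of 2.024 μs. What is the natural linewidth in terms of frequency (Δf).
39.317 kHz

Using the energy-time uncertainty principle and E = hf:
ΔEΔt ≥ ℏ/2
hΔf·Δt ≥ ℏ/2

The minimum frequency uncertainty is:
Δf = ℏ/(2hτ) = 1/(4πτ)
Δf = 1/(4π × 2.024e-06 s)
Δf = 3.932e+04 Hz = 39.317 kHz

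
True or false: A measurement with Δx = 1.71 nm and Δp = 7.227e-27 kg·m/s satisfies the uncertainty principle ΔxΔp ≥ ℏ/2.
No, it violates the uncertainty principle (impossible measurement).

Calculate the product ΔxΔp:
ΔxΔp = (1.710e-09 m) × (7.227e-27 kg·m/s)
ΔxΔp = 1.236e-35 J·s

Compare to the minimum allowed value ℏ/2:
ℏ/2 = 5.273e-35 J·s

Since ΔxΔp = 1.236e-35 J·s < 5.273e-35 J·s = ℏ/2,
the measurement violates the uncertainty principle.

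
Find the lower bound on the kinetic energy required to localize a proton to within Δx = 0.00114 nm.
3.992 eV

Localizing a particle requires giving it sufficient momentum uncertainty:

1. From uncertainty principle: Δp ≥ ℏ/(2Δx)
   Δp_min = (1.055e-34 J·s) / (2 × 1.140e-12 m)
   Δp_min = 4.625e-23 kg·m/s

2. This momentum uncertainty corresponds to kinetic energy:
   KE ≈ (Δp)²/(2m) = (4.625e-23)²/(2 × 1.673e-27 kg)
   KE = 6.395e-19 J = 3.992 eV

Tighter localization requires more energy.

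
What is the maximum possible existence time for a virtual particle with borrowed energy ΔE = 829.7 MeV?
3.967 × 10^-25 s

Using the energy-time uncertainty principle:
ΔEΔt ≥ ℏ/2

For a virtual particle borrowing energy ΔE, the maximum lifetime is:
Δt_max = ℏ/(2ΔE)

Converting energy:
ΔE = 829.7 MeV = 1.329e-10 J

Δt_max = (1.055e-34 J·s) / (2 × 1.329e-10 J)
Δt_max = 3.967e-25 s = 3.967 × 10^-25 s

Virtual particles with higher borrowed energy exist for shorter times.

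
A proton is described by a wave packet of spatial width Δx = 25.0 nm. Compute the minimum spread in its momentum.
2.109 × 10^-27 kg·m/s

For a wave packet, the spatial width Δx and momentum spread Δp are related by the uncertainty principle:
ΔxΔp ≥ ℏ/2

The minimum momentum spread is:
Δp_min = ℏ/(2Δx)
Δp_min = (1.055e-34 J·s) / (2 × 2.500e-08 m)
Δp_min = 2.109e-27 kg·m/s

A wave packet cannot have both a well-defined position and well-defined momentum.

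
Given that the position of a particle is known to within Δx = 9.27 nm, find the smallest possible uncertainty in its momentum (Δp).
5.688 × 10^-27 kg·m/s

Using the Heisenberg uncertainty principle:
ΔxΔp ≥ ℏ/2

The minimum uncertainty in momentum is:
Δp_min = ℏ/(2Δx)
Δp_min = (1.055e-34 J·s) / (2 × 9.270e-09 m)
Δp_min = 5.688e-27 kg·m/s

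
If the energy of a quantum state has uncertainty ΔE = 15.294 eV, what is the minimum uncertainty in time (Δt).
21.519 as

Using the energy-time uncertainty principle:
ΔEΔt ≥ ℏ/2

The minimum uncertainty in time is:
Δt_min = ℏ/(2ΔE)
Δt_min = (1.055e-34 J·s) / (2 × 2.450e-18 J)
Δt_min = 2.152e-17 s = 21.519 as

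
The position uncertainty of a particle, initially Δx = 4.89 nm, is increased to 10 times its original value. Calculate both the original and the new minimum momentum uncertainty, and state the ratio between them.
Original Δp_min = 1.078 × 10^-26 kg·m/s; new Δp'_min = 1.078 × 10^-27 kg·m/s; ratio Δp'_min/Δp_min = 1/10.

From the uncertainty principle ΔxΔp ≥ ℏ/2, the minimum momentum uncertainty is Δp_min = ℏ/(2Δx).

Original (Δx = 4.89 nm = 4.890e-09 m):
Δp_min = (1.055e-34 J·s)/(2 × 4.890e-09 m) = 1.078e-26 kg·m/s

When Δx → 10Δx:
Δp'_min = ℏ/(2 × 10Δx) = (1/10) × ℏ/(2Δx) = (1/10) × Δp_min
Δp'_min = 1/10 × 1.078e-26 kg·m/s = 1.078e-27 kg·m/s

Since Δp_min ∝ 1/Δx, when Δx is increased to 10 times its original value, Δp_min decreases to 1/10 of its original value.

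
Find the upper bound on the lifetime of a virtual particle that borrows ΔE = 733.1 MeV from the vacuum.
4.489 × 10^-25 s

Using the energy-time uncertainty principle:
ΔEΔt ≥ ℏ/2

For a virtual particle borrowing energy ΔE, the maximum lifetime is:
Δt_max = ℏ/(2ΔE)

Converting energy:
ΔE = 733.1 MeV = 1.175e-10 J

Δt_max = (1.055e-34 J·s) / (2 × 1.175e-10 J)
Δt_max = 4.489e-25 s = 4.489 × 10^-25 s

Virtual particles with higher borrowed energy exist for shorter times.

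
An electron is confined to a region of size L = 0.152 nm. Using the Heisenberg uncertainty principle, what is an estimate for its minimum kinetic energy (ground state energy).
412.264 meV

Using the uncertainty principle to estimate ground state energy:

1. The position uncertainty is approximately the confinement size:
   Δx ≈ L = 1.520e-10 m

2. From ΔxΔp ≥ ℏ/2, the minimum momentum uncertainty is:
   Δp ≈ ℏ/(2L) = 3.469e-25 kg·m/s

3. The kinetic energy is approximately:
   KE ≈ (Δp)²/(2m) = (3.469e-25)²/(2 × 9.109e-31 kg)
   KE ≈ 6.605e-20 J = 412.264 meV

This is an order-of-magnitude estimate of the ground state energy.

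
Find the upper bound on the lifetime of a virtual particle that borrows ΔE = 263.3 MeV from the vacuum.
1.250 ys

Using the energy-time uncertainty principle:
ΔEΔt ≥ ℏ/2

For a virtual particle borrowing energy ΔE, the maximum lifetime is:
Δt_max = ℏ/(2ΔE)

Converting energy:
ΔE = 263.3 MeV = 4.219e-11 J

Δt_max = (1.055e-34 J·s) / (2 × 4.219e-11 J)
Δt_max = 1.250e-24 s = 1.250 ys

Virtual particles with higher borrowed energy exist for shorter times.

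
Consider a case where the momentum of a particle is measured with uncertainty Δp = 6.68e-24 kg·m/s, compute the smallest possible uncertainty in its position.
7.894 pm

Using the Heisenberg uncertainty principle:
ΔxΔp ≥ ℏ/2

The minimum uncertainty in position is:
Δx_min = ℏ/(2Δp)
Δx_min = (1.055e-34 J·s) / (2 × 6.680e-24 kg·m/s)
Δx_min = 7.894e-12 m = 7.894 pm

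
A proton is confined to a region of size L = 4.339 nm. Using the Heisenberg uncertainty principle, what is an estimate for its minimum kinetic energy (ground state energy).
275.534 neV

Using the uncertainty principle to estimate ground state energy:

1. The position uncertainty is approximately the confinement size:
   Δx ≈ L = 4.339e-09 m

2. From ΔxΔp ≥ ℏ/2, the minimum momentum uncertainty is:
   Δp ≈ ℏ/(2L) = 1.215e-26 kg·m/s

3. The kinetic energy is approximately:
   KE ≈ (Δp)²/(2m) = (1.215e-26)²/(2 × 1.673e-27 kg)
   KE ≈ 4.415e-26 J = 275.534 neV

This is an order-of-magnitude estimate of the ground state energy.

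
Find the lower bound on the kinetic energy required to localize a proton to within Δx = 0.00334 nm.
465.009 meV

Localizing a particle requires giving it sufficient momentum uncertainty:

1. From uncertainty principle: Δp ≥ ℏ/(2Δx)
   Δp_min = (1.055e-34 J·s) / (2 × 3.340e-12 m)
   Δp_min = 1.579e-23 kg·m/s

2. This momentum uncertainty corresponds to kinetic energy:
   KE ≈ (Δp)²/(2m) = (1.579e-23)²/(2 × 1.673e-27 kg)
   KE = 7.450e-20 J = 465.009 meV

Tighter localization requires more energy.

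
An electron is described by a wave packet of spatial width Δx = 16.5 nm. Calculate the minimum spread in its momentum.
3.196 × 10^-27 kg·m/s

For a wave packet, the spatial width Δx and momentum spread Δp are related by the uncertainty principle:
ΔxΔp ≥ ℏ/2

The minimum momentum spread is:
Δp_min = ℏ/(2Δx)
Δp_min = (1.055e-34 J·s) / (2 × 1.650e-08 m)
Δp_min = 3.196e-27 kg·m/s

A wave packet cannot have both a well-defined position and well-defined momentum.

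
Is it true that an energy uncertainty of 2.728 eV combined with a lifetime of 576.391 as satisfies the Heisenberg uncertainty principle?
Yes, it satisfies the uncertainty relation.

Calculate the product ΔEΔt:
ΔE = 2.728 eV = 4.371e-19 J
ΔEΔt = (4.371e-19 J) × (5.764e-16 s)
ΔEΔt = 2.519e-34 J·s

Compare to the minimum allowed value ℏ/2:
ℏ/2 = 5.273e-35 J·s

Since ΔEΔt = 2.519e-34 J·s ≥ 5.273e-35 J·s = ℏ/2,
this satisfies the uncertainty relation.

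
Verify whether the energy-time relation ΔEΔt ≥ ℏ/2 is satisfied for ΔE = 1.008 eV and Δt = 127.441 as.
No, it violates the uncertainty relation.

Calculate the product ΔEΔt:
ΔE = 1.008 eV = 1.615e-19 J
ΔEΔt = (1.615e-19 J) × (1.274e-16 s)
ΔEΔt = 2.058e-35 J·s

Compare to the minimum allowed value ℏ/2:
ℏ/2 = 5.273e-35 J·s

Since ΔEΔt = 2.058e-35 J·s < 5.273e-35 J·s = ℏ/2,
this violates the uncertainty relation.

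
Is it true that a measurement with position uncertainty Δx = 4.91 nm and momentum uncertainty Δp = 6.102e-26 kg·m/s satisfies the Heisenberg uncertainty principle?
Yes, it satisfies the uncertainty principle.

Calculate the product ΔxΔp:
ΔxΔp = (4.910e-09 m) × (6.102e-26 kg·m/s)
ΔxΔp = 2.996e-34 J·s

Compare to the minimum allowed value ℏ/2:
ℏ/2 = 5.273e-35 J·s

Since ΔxΔp = 2.996e-34 J·s ≥ 5.273e-35 J·s = ℏ/2,
the measurement satisfies the uncertainty principle.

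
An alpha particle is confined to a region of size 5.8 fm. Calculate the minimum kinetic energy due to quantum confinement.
38.817 keV

Using the uncertainty principle:

1. Position uncertainty: Δx ≈ 5.800e-15 m
2. Minimum momentum uncertainty: Δp = ℏ/(2Δx) = 9.091e-21 kg·m/s
3. Minimum kinetic energy:
   KE = (Δp)²/(2m) = (9.091e-21)²/(2 × 6.645e-27 kg)
   KE = 6.219e-15 J = 38.817 keV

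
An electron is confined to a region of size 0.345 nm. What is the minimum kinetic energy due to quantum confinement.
80.025 meV

Using the uncertainty principle:

1. Position uncertainty: Δx ≈ 3.450e-10 m
2. Minimum momentum uncertainty: Δp = ℏ/(2Δx) = 1.528e-25 kg·m/s
3. Minimum kinetic energy:
   KE = (Δp)²/(2m) = (1.528e-25)²/(2 × 9.109e-31 kg)
   KE = 1.282e-20 J = 80.025 meV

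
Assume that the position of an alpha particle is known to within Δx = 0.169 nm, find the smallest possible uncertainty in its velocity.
46.956 m/s

Using the Heisenberg uncertainty principle and Δp = mΔv:
ΔxΔp ≥ ℏ/2
Δx(mΔv) ≥ ℏ/2

The minimum uncertainty in velocity is:
Δv_min = ℏ/(2mΔx)
Δv_min = (1.055e-34 J·s) / (2 × 6.645e-27 kg × 1.690e-10 m)
Δv_min = 4.696e+01 m/s = 46.956 m/s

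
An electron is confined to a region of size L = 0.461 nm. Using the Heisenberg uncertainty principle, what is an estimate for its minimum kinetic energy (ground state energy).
44.819 meV

Using the uncertainty principle to estimate ground state energy:

1. The position uncertainty is approximately the confinement size:
   Δx ≈ L = 4.610e-10 m

2. From ΔxΔp ≥ ℏ/2, the minimum momentum uncertainty is:
   Δp ≈ ℏ/(2L) = 1.144e-25 kg·m/s

3. The kinetic energy is approximately:
   KE ≈ (Δp)²/(2m) = (1.144e-25)²/(2 × 9.109e-31 kg)
   KE ≈ 7.181e-21 J = 44.819 meV

This is an order-of-magnitude estimate of the ground state energy.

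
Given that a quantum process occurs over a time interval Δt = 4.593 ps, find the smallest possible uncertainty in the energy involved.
71.654 μeV

Using the energy-time uncertainty principle:
ΔEΔt ≥ ℏ/2

The minimum uncertainty in energy is:
ΔE_min = ℏ/(2Δt)
ΔE_min = (1.055e-34 J·s) / (2 × 4.593e-12 s)
ΔE_min = 1.148e-23 J = 71.654 μeV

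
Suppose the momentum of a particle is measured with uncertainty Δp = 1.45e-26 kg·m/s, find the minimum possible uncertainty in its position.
3.636 nm

Using the Heisenberg uncertainty principle:
ΔxΔp ≥ ℏ/2

The minimum uncertainty in position is:
Δx_min = ℏ/(2Δp)
Δx_min = (1.055e-34 J·s) / (2 × 1.450e-26 kg·m/s)
Δx_min = 3.636e-09 m = 3.636 nm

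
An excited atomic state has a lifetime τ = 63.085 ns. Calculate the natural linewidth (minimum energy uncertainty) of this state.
5.217 neV

Using the energy-time uncertainty principle:
ΔEΔt ≥ ℏ/2

The lifetime τ represents the time uncertainty Δt.
The natural linewidth (minimum energy uncertainty) is:

ΔE = ℏ/(2τ)
ΔE = (1.055e-34 J·s) / (2 × 6.308e-08 s)
ΔE = 8.358e-28 J = 5.217 neV

This natural linewidth limits the precision of spectroscopic measurements.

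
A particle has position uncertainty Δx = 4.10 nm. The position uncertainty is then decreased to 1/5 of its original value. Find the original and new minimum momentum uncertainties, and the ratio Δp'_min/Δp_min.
Original Δp_min = 1.286 × 10^-26 kg·m/s; new Δp'_min = 6.430 × 10^-26 kg·m/s; ratio Δp'_min/Δp_min = 5.

From the uncertainty principle ΔxΔp ≥ ℏ/2, the minimum momentum uncertainty is Δp_min = ℏ/(2Δx).

Original (Δx = 4.10 nm = 4.100e-09 m):
Δp_min = (1.055e-34 J·s)/(2 × 4.100e-09 m) = 1.286e-26 kg·m/s

When Δx → (1/5)Δx:
Δp'_min = ℏ/(2 × (1/5)Δx) = 5 × ℏ/(2Δx) = 5 × Δp_min
Δp'_min = 5 × 1.286e-26 kg·m/s = 6.430e-26 kg·m/s

Since Δp_min ∝ 1/Δx, when Δx is decreased to 1/5 of its original value, Δp_min increases to 5 times its original value.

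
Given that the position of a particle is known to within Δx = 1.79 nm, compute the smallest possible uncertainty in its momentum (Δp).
2.946 × 10^-26 kg·m/s

Using the Heisenberg uncertainty principle:
ΔxΔp ≥ ℏ/2

The minimum uncertainty in momentum is:
Δp_min = ℏ/(2Δx)
Δp_min = (1.055e-34 J·s) / (2 × 1.790e-09 m)
Δp_min = 2.946e-26 kg·m/s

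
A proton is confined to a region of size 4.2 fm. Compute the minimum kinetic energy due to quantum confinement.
294.073 keV

Using the uncertainty principle:

1. Position uncertainty: Δx ≈ 4.200e-15 m
2. Minimum momentum uncertainty: Δp = ℏ/(2Δx) = 1.255e-20 kg·m/s
3. Minimum kinetic energy:
   KE = (Δp)²/(2m) = (1.255e-20)²/(2 × 1.673e-27 kg)
   KE = 4.712e-14 J = 294.073 keV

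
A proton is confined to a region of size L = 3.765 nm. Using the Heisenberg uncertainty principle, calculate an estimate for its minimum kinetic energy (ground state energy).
365.952 neV

Using the uncertainty principle to estimate ground state energy:

1. The position uncertainty is approximately the confinement size:
   Δx ≈ L = 3.765e-09 m

2. From ΔxΔp ≥ ℏ/2, the minimum momentum uncertainty is:
   Δp ≈ ℏ/(2L) = 1.400e-26 kg·m/s

3. The kinetic energy is approximately:
   KE ≈ (Δp)²/(2m) = (1.400e-26)²/(2 × 1.673e-27 kg)
   KE ≈ 5.863e-26 J = 365.952 neV

This is an order-of-magnitude estimate of the ground state energy.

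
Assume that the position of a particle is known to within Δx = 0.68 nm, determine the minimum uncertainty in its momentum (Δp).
7.754 × 10^-26 kg·m/s

Using the Heisenberg uncertainty principle:
ΔxΔp ≥ ℏ/2

The minimum uncertainty in momentum is:
Δp_min = ℏ/(2Δx)
Δp_min = (1.055e-34 J·s) / (2 × 6.800e-10 m)
Δp_min = 7.754e-26 kg·m/s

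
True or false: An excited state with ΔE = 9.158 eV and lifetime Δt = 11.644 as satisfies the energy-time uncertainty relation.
No, it violates the uncertainty relation.

Calculate the product ΔEΔt:
ΔE = 9.158 eV = 1.467e-18 J
ΔEΔt = (1.467e-18 J) × (1.164e-17 s)
ΔEΔt = 1.708e-35 J·s

Compare to the minimum allowed value ℏ/2:
ℏ/2 = 5.273e-35 J·s

Since ΔEΔt = 1.708e-35 J·s < 5.273e-35 J·s = ℏ/2,
this violates the uncertainty relation.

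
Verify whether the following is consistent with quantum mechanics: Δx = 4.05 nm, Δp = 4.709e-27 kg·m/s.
No, it violates the uncertainty principle (impossible measurement).

Calculate the product ΔxΔp:
ΔxΔp = (4.050e-09 m) × (4.709e-27 kg·m/s)
ΔxΔp = 1.907e-35 J·s

Compare to the minimum allowed value ℏ/2:
ℏ/2 = 5.273e-35 J·s

Since ΔxΔp = 1.907e-35 J·s < 5.273e-35 J·s = ℏ/2,
the measurement violates the uncertainty principle.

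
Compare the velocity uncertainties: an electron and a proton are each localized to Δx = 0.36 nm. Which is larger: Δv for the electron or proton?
The electron has the larger minimum velocity uncertainty, by a ratio of 1836.2.

For both particles, Δp_min = ℏ/(2Δx) = 1.465e-25 kg·m/s (same for both).

The velocity uncertainty is Δv = Δp/m:
- electron: Δv = 1.465e-25 / 9.109e-31 = 1.608e+05 m/s = 160.788 km/s
- proton: Δv = 1.465e-25 / 1.673e-27 = 8.757e+01 m/s = 87.568 m/s

Ratio: 1.608e+05 / 8.757e+01 = 1836.2

The lighter particle has larger velocity uncertainty because Δv ∝ 1/m.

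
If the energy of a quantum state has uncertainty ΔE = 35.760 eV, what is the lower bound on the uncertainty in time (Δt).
9.203 as

Using the energy-time uncertainty principle:
ΔEΔt ≥ ℏ/2

The minimum uncertainty in time is:
Δt_min = ℏ/(2ΔE)
Δt_min = (1.055e-34 J·s) / (2 × 5.729e-18 J)
Δt_min = 9.203e-18 s = 9.203 as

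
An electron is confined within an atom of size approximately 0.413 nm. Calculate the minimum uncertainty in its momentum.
1.277 × 10^-25 kg·m/s

Using the Heisenberg uncertainty principle:
ΔxΔp ≥ ℏ/2

With Δx ≈ L = 4.130e-10 m (the confinement size):
Δp_min = ℏ/(2Δx)
Δp_min = (1.055e-34 J·s) / (2 × 4.130e-10 m)
Δp_min = 1.277e-25 kg·m/s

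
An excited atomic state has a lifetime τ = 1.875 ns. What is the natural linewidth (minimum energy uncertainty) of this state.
175.523 neV

Using the energy-time uncertainty principle:
ΔEΔt ≥ ℏ/2

The lifetime τ represents the time uncertainty Δt.
The natural linewidth (minimum energy uncertainty) is:

ΔE = ℏ/(2τ)
ΔE = (1.055e-34 J·s) / (2 × 1.875e-09 s)
ΔE = 2.812e-26 J = 175.523 neV

This natural linewidth limits the precision of spectroscopic measurements.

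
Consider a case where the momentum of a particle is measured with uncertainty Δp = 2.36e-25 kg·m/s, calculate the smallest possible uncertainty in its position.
223.426 pm

Using the Heisenberg uncertainty principle:
ΔxΔp ≥ ℏ/2

The minimum uncertainty in position is:
Δx_min = ℏ/(2Δp)
Δx_min = (1.055e-34 J·s) / (2 × 2.360e-25 kg·m/s)
Δx_min = 2.234e-10 m = 223.426 pm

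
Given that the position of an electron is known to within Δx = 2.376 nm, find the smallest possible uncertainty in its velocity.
24.362 km/s

Using the Heisenberg uncertainty principle and Δp = mΔv:
ΔxΔp ≥ ℏ/2
Δx(mΔv) ≥ ℏ/2

The minimum uncertainty in velocity is:
Δv_min = ℏ/(2mΔx)
Δv_min = (1.055e-34 J·s) / (2 × 9.109e-31 kg × 2.376e-09 m)
Δv_min = 2.436e+04 m/s = 24.362 km/s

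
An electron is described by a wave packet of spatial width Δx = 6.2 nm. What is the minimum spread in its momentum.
8.505 × 10^-27 kg·m/s

For a wave packet, the spatial width Δx and momentum spread Δp are related by the uncertainty principle:
ΔxΔp ≥ ℏ/2

The minimum momentum spread is:
Δp_min = ℏ/(2Δx)
Δp_min = (1.055e-34 J·s) / (2 × 6.200e-09 m)
Δp_min = 8.505e-27 kg·m/s

A wave packet cannot have both a well-defined position and well-defined momentum.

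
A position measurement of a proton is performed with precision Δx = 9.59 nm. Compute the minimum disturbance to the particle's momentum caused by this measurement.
5.498 × 10^-27 kg·m/s

The uncertainty principle implies that measuring position disturbs momentum:
ΔxΔp ≥ ℏ/2

When we measure position with precision Δx, we necessarily introduce a momentum uncertainty:
Δp ≥ ℏ/(2Δx)
Δp_min = (1.055e-34 J·s) / (2 × 9.590e-09 m)
Δp_min = 5.498e-27 kg·m/s

The more precisely we measure position, the greater the momentum disturbance.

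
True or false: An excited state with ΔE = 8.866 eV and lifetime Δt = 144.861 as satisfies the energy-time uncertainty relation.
Yes, it satisfies the uncertainty relation.

Calculate the product ΔEΔt:
ΔE = 8.866 eV = 1.420e-18 J
ΔEΔt = (1.420e-18 J) × (1.449e-16 s)
ΔEΔt = 2.058e-34 J·s

Compare to the minimum allowed value ℏ/2:
ℏ/2 = 5.273e-35 J·s

Since ΔEΔt = 2.058e-34 J·s ≥ 5.273e-35 J·s = ℏ/2,
this satisfies the uncertainty relation.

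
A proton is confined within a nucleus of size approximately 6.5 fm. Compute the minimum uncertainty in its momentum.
8.112 × 10^-21 kg·m/s

Using the Heisenberg uncertainty principle:
ΔxΔp ≥ ℏ/2

With Δx ≈ L = 6.500e-15 m (the confinement size):
Δp_min = ℏ/(2Δx)
Δp_min = (1.055e-34 J·s) / (2 × 6.500e-15 m)
Δp_min = 8.112e-21 kg·m/s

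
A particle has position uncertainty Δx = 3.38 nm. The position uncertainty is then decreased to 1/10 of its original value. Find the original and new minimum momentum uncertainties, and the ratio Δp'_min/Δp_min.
Original Δp_min = 1.560 × 10^-26 kg·m/s; new Δp'_min = 1.560 × 10^-25 kg·m/s; ratio Δp'_min/Δp_min = 10.

From the uncertainty principle ΔxΔp ≥ ℏ/2, the minimum momentum uncertainty is Δp_min = ℏ/(2Δx).

Original (Δx = 3.38 nm = 3.380e-09 m):
Δp_min = (1.055e-34 J·s)/(2 × 3.380e-09 m) = 1.560e-26 kg·m/s

When Δx → (1/10)Δx:
Δp'_min = ℏ/(2 × (1/10)Δx) = 10 × ℏ/(2Δx) = 10 × Δp_min
Δp'_min = 10 × 1.560e-26 kg·m/s = 1.560e-25 kg·m/s

Since Δp_min ∝ 1/Δx, when Δx is decreased to 1/10 of its original value, Δp_min increases to 10 times its original value.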